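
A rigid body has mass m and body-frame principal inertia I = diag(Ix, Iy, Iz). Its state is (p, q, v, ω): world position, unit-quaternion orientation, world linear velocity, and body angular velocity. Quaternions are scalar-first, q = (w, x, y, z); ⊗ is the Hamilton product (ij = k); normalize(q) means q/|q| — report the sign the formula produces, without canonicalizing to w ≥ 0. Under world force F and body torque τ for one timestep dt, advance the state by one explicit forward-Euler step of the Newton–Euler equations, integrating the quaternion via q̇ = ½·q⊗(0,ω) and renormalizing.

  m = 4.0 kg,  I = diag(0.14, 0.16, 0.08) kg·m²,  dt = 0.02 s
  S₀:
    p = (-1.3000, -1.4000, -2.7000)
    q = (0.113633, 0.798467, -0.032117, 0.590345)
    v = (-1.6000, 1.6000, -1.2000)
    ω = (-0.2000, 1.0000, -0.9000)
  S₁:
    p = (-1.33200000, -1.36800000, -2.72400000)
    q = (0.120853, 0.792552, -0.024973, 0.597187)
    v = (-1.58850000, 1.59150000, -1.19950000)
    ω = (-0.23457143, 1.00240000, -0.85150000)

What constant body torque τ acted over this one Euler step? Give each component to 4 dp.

ω₁ − ω₀ = (-0.03457143, 0.00240000, 0.04850000)
precession coupling = (0.0720, 0.0108, -0.0040)
applied torque τ = (-0.1700, 0.0300, 0.1900)

τ = (-0.1700, 0.0300, 0.1900)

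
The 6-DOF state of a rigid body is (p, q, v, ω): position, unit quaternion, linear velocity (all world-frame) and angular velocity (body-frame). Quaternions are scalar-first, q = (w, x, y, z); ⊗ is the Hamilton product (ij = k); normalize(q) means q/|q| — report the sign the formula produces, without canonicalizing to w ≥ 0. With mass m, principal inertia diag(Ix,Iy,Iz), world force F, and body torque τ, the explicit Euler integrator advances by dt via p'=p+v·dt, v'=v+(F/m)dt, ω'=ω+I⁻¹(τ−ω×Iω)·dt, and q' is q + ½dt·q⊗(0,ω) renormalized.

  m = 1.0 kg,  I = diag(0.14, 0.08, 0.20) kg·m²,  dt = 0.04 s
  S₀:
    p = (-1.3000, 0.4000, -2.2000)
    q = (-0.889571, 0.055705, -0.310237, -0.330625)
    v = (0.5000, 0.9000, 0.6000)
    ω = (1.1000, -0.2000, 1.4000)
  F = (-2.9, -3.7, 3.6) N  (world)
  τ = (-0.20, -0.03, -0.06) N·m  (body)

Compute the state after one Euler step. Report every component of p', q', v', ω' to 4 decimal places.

a = (-2.9000, -3.7000, 3.6000)
new position p' = (-1.2800, 0.4360, -2.1760)
v + (F/m)dt = (0.3840, 0.7520, 0.7440)
α = I⁻¹(τ − ω×Iω) = (-1.1886, 0.7800, -0.3660)
ω + α·dt = (1.0525, -0.1688, 1.3854)
Hamilton product q⊗(0,ω) = (0.3395521, -1.4789849, -0.2637603, -0.9152797)
q + ½dt·q⊗(0,ω), renormalized = (-0.8822, 0.0261, -0.3153, -0.3487)

p' = (-1.2800, 0.4360, -2.1760)
q' = (-0.8822, 0.0261, -0.3153, -0.3487)
v' = (0.3840, 0.7520, 0.7440)
ω' = (1.0525, -0.1688, 1.3854)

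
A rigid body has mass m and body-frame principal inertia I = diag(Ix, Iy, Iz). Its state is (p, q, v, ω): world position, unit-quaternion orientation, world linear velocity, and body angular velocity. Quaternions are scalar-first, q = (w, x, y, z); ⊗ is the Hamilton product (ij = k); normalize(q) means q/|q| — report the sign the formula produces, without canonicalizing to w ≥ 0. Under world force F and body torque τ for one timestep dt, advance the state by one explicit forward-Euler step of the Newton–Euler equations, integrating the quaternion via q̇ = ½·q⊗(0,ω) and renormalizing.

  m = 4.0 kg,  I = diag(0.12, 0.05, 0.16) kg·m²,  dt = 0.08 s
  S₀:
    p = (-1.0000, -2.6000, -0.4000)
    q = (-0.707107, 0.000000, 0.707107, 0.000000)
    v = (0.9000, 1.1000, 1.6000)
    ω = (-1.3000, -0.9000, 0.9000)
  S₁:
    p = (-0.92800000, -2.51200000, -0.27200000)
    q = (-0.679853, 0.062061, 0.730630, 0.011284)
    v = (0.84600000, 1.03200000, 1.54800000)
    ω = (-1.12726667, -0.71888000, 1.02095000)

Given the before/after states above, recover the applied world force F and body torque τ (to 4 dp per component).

F = (-2.7000, -3.4000, -2.6000)
τ = (0.1700, 0.1600, 0.1600)

rate change Δω = (0.17273333, 0.18112000, 0.12095000)
gyro term ω₀×Iω₀ = (-0.0891, 0.0468, -0.0819)
I·α + gyro = (0.1700, 0.1600, 0.1600)
velocity change Δv = (-0.05400000, -0.06800000, -0.05200000)
m·(v₁−v₀)/dt = (-2.7000, -3.4000, -2.6000)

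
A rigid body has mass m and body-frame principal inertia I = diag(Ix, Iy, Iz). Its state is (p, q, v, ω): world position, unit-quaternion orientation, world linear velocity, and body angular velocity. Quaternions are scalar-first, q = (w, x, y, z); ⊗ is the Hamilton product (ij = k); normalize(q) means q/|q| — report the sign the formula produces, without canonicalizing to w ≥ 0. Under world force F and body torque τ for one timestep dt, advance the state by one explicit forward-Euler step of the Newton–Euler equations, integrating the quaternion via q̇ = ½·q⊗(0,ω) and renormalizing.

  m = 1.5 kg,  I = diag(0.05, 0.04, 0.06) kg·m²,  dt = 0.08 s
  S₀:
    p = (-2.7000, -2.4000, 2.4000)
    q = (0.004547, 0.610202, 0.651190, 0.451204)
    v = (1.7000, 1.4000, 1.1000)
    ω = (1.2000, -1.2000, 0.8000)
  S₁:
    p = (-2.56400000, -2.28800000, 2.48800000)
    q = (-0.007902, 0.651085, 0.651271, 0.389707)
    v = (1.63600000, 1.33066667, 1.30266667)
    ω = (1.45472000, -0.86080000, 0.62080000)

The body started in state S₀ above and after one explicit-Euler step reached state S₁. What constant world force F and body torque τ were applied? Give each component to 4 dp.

rate change Δω = (0.25472000, 0.33920000, -0.17920000)
τ = I·(Δω/dt) + ω₀×(Iω₀) = (0.1400, 0.1600, -0.1200)
Δv = v₁−v₀ = (-0.06400000, -0.06933333, 0.20266667)
m·(v₁−v₀)/dt = (-1.2000, -1.3000, 3.8000)

F = (-1.2000, -1.3000, 3.8000)
τ = (0.1400, 0.1600, -0.1200)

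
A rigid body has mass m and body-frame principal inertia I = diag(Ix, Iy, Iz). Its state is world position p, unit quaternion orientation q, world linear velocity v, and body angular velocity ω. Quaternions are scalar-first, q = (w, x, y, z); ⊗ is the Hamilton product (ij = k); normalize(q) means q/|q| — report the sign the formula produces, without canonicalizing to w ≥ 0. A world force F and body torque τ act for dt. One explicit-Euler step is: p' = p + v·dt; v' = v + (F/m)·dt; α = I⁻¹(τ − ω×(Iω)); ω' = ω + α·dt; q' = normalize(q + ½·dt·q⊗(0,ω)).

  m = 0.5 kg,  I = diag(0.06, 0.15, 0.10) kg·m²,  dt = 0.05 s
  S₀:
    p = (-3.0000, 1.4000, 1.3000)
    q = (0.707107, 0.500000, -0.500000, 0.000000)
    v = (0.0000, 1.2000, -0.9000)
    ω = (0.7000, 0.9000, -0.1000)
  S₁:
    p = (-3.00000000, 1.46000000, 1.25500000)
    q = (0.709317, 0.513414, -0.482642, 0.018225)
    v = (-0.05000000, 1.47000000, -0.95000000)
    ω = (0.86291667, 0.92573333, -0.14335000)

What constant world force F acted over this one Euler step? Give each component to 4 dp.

F = (-0.5000, 2.7000, -0.5000)

Δv = v₁−v₀ = (-0.05000000, 0.27000000, -0.05000000)
m·(v₁−v₀)/dt = (-0.5000, 2.7000, -0.5000)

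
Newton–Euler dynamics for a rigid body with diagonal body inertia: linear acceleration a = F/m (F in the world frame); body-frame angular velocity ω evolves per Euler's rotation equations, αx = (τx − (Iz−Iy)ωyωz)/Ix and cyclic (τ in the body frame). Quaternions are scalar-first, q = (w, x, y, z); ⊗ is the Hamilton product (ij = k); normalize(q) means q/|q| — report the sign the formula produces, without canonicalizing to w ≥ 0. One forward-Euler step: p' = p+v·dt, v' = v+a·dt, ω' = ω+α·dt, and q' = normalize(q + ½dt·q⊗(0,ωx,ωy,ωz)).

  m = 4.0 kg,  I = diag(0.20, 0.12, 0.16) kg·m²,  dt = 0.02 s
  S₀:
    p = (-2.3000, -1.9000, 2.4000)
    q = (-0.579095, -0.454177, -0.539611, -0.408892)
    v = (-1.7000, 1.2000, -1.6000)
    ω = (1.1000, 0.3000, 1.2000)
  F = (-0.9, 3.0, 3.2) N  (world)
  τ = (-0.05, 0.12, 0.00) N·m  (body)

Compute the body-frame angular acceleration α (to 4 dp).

α = (-0.3220, 0.5600, 0.1650)

ω×(Iω) gyroscopic = (0.0144, 0.0528, -0.0264)
angular accel α = (-0.3220, 0.5600, 0.1650)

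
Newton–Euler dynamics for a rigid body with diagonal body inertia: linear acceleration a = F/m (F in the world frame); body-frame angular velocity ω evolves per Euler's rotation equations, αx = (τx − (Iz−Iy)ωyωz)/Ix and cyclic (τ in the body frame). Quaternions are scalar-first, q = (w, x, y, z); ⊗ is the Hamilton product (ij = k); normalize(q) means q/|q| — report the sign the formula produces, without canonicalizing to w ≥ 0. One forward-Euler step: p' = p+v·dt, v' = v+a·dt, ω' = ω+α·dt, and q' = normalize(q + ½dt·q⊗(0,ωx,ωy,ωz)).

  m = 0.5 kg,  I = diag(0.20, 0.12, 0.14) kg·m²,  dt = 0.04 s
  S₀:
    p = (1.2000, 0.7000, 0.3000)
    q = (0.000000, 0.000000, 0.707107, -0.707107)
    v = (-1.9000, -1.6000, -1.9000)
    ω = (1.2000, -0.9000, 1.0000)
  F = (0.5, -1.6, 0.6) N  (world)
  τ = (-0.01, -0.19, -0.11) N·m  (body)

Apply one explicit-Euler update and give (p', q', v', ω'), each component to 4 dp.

p' = p + v·dt = (1.1240, 0.6360, 0.2240)
v' = v + a·dt = (-1.8600, -1.7280, -1.8520)
ω×(Iω) gyroscopic = (-0.0180, 0.0720, 0.0864)
α = I⁻¹(τ − ω×Iω) = (0.0400, -2.1833, -1.4029)
ω + α·dt = (1.2016, -0.9873, 0.9439)
2q̇ = q⊗(0,ω) = (1.3435033, 0.0707107, -0.8485284, -0.8485284)
q' = normalize(q + ½dt·q⊗(0,ω)) = (0.0269, 0.0014, 0.6897, -0.7236)

p' = (1.1240, 0.6360, 0.2240)
q' = (0.0269, 0.0014, 0.6897, -0.7236)
v' = (-1.8600, -1.7280, -1.8520)
ω' = (1.2016, -0.9873, 0.9439)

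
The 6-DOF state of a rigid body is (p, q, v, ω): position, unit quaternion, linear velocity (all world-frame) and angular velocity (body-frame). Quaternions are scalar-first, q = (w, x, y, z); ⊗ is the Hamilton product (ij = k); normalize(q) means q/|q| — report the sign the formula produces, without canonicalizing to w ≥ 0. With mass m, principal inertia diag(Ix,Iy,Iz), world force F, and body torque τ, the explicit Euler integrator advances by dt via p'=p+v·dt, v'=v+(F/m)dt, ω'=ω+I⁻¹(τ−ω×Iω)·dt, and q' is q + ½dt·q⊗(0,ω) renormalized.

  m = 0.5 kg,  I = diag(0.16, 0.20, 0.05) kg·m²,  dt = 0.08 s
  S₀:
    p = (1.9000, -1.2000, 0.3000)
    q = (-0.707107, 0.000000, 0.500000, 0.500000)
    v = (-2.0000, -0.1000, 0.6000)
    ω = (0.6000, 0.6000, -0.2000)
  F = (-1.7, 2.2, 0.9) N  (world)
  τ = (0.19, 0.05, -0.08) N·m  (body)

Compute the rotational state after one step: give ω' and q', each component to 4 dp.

ω' = (0.6860, 0.6253, -0.3510)
q' = (-0.7147, -0.0330, 0.4947, 0.4934)

α = I⁻¹(τ − ω×Iω) = (1.0750, 0.3160, -1.8880)
ω' = ω + α·dt = (0.6860, 0.6253, -0.3510)
2q̇ = q⊗(0,ω) = (-0.2000000, -0.8242642, -0.1242642, -0.1585786)
q' = normalize(q + ½dt·q⊗(0,ω)) = (-0.7147, -0.0330, 0.4947, 0.4934)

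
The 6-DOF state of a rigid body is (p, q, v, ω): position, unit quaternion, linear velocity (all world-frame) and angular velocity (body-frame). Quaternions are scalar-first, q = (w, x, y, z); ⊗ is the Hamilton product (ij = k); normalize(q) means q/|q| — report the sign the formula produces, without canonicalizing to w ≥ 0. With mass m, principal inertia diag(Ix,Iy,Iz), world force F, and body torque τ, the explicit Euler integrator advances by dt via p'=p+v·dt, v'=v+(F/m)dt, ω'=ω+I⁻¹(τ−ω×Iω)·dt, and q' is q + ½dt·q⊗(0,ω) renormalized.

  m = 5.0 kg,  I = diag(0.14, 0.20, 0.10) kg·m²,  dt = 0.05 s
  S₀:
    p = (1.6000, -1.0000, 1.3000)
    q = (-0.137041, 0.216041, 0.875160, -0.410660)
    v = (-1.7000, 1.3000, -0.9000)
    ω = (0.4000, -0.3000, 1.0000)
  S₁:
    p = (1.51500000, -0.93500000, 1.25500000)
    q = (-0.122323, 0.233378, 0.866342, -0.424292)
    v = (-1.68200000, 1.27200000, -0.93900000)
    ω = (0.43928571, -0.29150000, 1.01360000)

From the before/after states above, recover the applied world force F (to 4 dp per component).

F = (1.8000, -2.8000, -3.9000)

v₁ − v₀ = (0.01800000, -0.02800000, -0.03900000)
applied force F = (1.8000, -2.8000, -3.9000)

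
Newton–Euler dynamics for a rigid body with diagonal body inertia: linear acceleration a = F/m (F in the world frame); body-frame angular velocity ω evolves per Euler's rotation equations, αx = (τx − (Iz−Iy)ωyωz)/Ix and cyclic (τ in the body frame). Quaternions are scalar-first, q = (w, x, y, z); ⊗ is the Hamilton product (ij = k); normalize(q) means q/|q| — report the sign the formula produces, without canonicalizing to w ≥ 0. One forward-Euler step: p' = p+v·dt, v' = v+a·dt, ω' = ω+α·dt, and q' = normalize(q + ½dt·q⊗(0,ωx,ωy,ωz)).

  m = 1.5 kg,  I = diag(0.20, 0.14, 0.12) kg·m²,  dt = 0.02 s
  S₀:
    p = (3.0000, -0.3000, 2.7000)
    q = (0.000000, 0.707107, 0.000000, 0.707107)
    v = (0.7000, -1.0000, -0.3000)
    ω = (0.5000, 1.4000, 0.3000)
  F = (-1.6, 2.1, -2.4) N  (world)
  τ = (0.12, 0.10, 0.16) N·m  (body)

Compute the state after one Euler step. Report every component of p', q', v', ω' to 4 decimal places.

new position p' = (3.0140, -0.3200, 2.6940)
v' = v + a·dt = (0.6787, -0.9720, -0.3320)
precession coupling ω×(Iω) = (-0.0084, 0.0120, -0.0420)
angular accel α = (0.6420, 0.6286, 1.6833)
ω' = ω + α·dt = (0.5128, 1.4126, 0.3337)
2q̇ = q⊗(0,ω) = (-0.5656856, -0.9899498, 0.1414214, 0.9899498)
q' = normalize(q + ½dt·q⊗(0,ω)) = (-0.0057, 0.6971, 0.0014, 0.7169)

p' = (3.0140, -0.3200, 2.6940)
q' = (-0.0057, 0.6971, 0.0014, 0.7169)
v' = (0.6787, -0.9720, -0.3320)
ω' = (0.5128, 1.4126, 0.3337)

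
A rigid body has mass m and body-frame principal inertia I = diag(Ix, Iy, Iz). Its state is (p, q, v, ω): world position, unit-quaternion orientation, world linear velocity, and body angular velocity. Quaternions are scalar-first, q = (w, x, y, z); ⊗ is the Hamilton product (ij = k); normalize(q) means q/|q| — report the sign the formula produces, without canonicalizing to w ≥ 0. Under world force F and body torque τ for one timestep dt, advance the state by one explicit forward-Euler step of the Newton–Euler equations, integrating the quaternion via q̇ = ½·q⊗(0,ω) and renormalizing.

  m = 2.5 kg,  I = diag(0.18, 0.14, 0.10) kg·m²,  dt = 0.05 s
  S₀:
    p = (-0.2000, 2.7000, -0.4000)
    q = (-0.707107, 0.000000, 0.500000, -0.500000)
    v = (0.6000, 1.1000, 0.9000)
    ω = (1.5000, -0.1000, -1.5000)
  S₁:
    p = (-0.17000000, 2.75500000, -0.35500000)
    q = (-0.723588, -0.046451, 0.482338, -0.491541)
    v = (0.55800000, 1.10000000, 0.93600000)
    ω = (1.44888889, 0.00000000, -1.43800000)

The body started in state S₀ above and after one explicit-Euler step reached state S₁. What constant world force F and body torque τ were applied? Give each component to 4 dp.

rate change Δω = (-0.05111111, 0.10000000, 0.06200000)
gyro term ω₀×Iω₀ = (-0.0060, -0.1800, 0.0060)
applied torque τ = (-0.1900, 0.1000, 0.1300)
Δv = v₁−v₀ = (-0.04200000, 0.00000000, 0.03600000)
F = m·Δv/dt = (-2.1000, 0.0000, 1.8000)

F = (-2.1000, 0.0000, 1.8000)
τ = (-0.1900, 0.1000, 0.1300)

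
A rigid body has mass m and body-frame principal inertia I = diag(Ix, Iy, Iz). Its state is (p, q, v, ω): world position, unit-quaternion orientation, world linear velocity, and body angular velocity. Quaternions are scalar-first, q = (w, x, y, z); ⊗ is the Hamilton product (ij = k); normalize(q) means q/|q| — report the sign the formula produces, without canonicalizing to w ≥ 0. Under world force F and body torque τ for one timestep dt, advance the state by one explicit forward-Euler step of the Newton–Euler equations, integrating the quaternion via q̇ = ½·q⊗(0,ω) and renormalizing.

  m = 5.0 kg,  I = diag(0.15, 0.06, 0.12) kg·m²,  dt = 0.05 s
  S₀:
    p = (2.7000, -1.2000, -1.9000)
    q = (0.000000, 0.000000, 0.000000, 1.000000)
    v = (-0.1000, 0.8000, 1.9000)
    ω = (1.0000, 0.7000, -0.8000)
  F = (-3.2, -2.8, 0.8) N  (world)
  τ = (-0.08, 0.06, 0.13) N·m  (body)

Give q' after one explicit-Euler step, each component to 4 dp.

Hamilton product q⊗(0,ω) = (0.8000000, -0.7000000, 1.0000000, 0.0000000)
updated quaternion q' = (0.0200, -0.0175, 0.0250, 0.9993)

q' = (0.0200, -0.0175, 0.0250, 0.9993)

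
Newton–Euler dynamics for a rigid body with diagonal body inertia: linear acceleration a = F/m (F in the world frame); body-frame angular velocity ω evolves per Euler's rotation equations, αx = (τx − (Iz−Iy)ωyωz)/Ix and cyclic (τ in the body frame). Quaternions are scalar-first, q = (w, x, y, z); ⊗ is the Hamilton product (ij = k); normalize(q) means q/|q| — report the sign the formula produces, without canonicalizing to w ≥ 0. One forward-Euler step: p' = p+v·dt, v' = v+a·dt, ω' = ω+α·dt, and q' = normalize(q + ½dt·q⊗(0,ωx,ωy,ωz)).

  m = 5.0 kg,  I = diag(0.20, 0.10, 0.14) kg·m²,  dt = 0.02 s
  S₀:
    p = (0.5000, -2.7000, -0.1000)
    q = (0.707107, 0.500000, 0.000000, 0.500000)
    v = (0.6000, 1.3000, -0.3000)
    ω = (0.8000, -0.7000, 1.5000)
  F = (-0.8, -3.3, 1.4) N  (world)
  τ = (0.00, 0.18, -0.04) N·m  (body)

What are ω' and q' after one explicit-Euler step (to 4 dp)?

ω' = (0.8042, -0.6784, 1.4863)
q' = (0.6955, 0.5091, -0.0084, 0.5070)

(τ − ω×Iω)/I = (0.2100, 1.0800, -0.6857)
new body rate ω' = (0.8042, -0.6784, 1.4863)
2q̇ = q⊗(0,ω) = (-1.1500000, 0.9156856, -0.8449749, 0.7106605)
q + ½dt·q⊗(0,ω), renormalized = (0.6955, 0.5091, -0.0084, 0.5070)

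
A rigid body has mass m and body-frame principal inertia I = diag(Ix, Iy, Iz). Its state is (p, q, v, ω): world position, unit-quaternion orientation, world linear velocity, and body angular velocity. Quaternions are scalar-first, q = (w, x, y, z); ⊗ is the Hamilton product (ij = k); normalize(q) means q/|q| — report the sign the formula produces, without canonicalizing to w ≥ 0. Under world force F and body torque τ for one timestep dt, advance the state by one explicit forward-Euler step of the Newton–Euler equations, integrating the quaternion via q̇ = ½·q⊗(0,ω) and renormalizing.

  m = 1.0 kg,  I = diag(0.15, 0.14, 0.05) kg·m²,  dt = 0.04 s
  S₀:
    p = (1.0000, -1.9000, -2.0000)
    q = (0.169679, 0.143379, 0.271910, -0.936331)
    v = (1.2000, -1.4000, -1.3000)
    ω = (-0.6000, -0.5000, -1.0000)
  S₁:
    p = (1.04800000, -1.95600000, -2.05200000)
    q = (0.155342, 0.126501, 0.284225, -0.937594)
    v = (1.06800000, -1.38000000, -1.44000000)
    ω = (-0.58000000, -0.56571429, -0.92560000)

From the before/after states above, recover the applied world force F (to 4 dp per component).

v₁ − v₀ = (-0.13200000, 0.02000000, -0.14000000)
m·(v₁−v₀)/dt = (-3.3000, 0.5000, -3.5000)

F = (-3.3000, 0.5000, -3.5000)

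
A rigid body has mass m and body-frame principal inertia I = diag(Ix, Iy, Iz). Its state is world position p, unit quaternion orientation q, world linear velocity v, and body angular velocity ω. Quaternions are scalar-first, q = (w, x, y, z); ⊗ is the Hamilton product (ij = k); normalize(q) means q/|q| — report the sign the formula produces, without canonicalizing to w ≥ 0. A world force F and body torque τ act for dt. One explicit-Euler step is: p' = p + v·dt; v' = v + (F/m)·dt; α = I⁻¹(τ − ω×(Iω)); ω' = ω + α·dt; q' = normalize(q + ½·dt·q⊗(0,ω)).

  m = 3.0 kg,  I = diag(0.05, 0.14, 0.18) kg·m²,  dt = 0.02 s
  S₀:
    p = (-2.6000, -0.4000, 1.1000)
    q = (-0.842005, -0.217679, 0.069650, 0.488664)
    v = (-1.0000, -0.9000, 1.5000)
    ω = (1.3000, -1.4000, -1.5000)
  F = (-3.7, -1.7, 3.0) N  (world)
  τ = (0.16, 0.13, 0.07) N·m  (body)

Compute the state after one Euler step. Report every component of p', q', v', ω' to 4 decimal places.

a = (-1.2333, -0.5667, 1.0000)
new position p' = (-2.6200, -0.4180, 1.1300)
new velocity v' = (-1.0247, -0.9113, 1.5200)
gyro term ω×Iω = (0.0840, 0.2535, -0.1638)
α = I⁻¹(τ − ω×Iω) = (1.5200, -0.8821, 1.2989)
new body rate ω' = (1.3304, -1.4176, -1.4740)
Hamilton product q⊗(0,ω) = (1.1134887, -0.5149519, 1.4875517, 1.4772131)
updated quaternion q' = (-0.8306, -0.2228, 0.0845, 0.5033)

p' = (-2.6200, -0.4180, 1.1300)
q' = (-0.8306, -0.2228, 0.0845, 0.5033)
v' = (-1.0247, -0.9113, 1.5200)
ω' = (1.3304, -1.4176, -1.4740)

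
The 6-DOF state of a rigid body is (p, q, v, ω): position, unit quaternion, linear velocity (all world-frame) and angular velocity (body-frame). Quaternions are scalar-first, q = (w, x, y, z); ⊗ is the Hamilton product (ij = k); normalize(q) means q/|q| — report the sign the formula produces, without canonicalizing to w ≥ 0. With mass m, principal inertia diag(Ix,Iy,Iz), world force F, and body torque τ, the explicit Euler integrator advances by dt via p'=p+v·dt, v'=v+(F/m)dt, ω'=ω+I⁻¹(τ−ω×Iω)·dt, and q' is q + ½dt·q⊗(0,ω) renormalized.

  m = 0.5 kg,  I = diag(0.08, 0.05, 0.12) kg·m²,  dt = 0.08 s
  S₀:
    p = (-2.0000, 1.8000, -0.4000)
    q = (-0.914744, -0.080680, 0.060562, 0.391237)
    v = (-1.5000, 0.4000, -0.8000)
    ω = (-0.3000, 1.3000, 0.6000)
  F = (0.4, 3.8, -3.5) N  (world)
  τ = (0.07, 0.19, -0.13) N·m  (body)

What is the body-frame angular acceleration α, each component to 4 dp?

α = (0.1925, 3.6560, -1.1808)

ω×(Iω) gyroscopic = (0.0546, 0.0072, 0.0117)
α = I⁻¹(τ − ω×Iω) = (0.1925, 3.6560, -1.1808)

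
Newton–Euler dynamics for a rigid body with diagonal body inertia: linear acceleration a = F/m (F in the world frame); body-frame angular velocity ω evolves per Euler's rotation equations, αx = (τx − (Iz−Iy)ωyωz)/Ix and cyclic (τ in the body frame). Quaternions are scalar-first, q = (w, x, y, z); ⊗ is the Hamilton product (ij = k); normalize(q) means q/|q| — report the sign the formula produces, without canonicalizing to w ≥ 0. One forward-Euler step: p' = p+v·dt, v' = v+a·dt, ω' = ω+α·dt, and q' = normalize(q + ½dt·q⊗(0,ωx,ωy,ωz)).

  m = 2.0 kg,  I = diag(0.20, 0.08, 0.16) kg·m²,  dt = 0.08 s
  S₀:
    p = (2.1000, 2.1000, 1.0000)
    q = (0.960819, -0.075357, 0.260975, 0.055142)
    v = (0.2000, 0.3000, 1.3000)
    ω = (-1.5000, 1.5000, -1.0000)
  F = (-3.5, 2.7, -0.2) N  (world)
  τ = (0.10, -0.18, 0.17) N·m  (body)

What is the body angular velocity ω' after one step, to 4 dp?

gyro term ω×Iω = (-0.1200, 0.0600, 0.2700)
α = I⁻¹(τ − ω×Iω) = (1.1000, -3.0000, -0.6250)
new body rate ω' = (-1.4120, 1.2600, -1.0500)

ω' = (-1.4120, 1.2600, -1.0500)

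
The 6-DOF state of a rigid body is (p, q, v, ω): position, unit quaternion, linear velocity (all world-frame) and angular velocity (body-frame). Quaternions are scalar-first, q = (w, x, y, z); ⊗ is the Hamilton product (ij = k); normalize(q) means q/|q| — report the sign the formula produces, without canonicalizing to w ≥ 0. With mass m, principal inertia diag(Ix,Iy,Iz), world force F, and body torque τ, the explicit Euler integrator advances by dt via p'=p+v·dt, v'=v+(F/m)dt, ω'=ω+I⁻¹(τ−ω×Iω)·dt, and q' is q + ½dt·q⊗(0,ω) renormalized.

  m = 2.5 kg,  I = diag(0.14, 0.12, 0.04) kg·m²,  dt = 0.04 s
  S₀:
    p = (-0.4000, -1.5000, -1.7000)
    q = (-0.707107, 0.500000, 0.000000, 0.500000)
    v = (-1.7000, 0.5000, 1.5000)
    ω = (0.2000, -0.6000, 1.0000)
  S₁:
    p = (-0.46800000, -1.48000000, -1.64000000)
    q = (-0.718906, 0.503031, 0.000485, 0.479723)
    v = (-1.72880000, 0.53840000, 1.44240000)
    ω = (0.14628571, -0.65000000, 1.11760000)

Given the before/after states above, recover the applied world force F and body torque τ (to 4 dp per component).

F = (-1.8000, 2.4000, -3.6000)
τ = (-0.1400, -0.1300, 0.1200)

rate change Δω = (-0.05371429, -0.05000000, 0.11760000)
τ = I·(Δω/dt) + ω₀×(Iω₀) = (-0.1400, -0.1300, 0.1200)
v₁ − v₀ = (-0.02880000, 0.03840000, -0.05760000)
applied force F = (-1.8000, 2.4000, -3.6000)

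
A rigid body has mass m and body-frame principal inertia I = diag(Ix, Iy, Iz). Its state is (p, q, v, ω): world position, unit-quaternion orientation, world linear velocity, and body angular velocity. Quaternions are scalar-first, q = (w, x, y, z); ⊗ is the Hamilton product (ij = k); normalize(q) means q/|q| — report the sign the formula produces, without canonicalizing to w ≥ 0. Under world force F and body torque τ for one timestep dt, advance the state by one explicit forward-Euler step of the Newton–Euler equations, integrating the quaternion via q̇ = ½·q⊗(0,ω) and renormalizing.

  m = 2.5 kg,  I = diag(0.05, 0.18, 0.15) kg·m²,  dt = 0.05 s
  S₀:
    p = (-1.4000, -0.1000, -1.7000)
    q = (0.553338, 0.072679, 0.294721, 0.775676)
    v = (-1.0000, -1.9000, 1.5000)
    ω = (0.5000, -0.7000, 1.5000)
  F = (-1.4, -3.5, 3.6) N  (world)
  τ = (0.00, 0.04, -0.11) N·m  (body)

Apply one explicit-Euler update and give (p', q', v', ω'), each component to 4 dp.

p' = p + v·dt = (-1.4500, -0.1950, -1.6250)
v + (F/m)dt = (-1.0280, -1.9700, 1.5720)
angular accel α = (-0.6300, 0.6389, -0.4300)
ω' = ω + α·dt = (0.4685, -0.6681, 1.4785)
2q̇ = q⊗(0,ω) = (-0.9935488, 1.2617237, -0.1085171, 0.6317712)
q + ½dt·q⊗(0,ω), renormalized = (0.5280, 0.1041, 0.2917, 0.7907)

p' = (-1.4500, -0.1950, -1.6250)
q' = (0.5280, 0.1041, 0.2917, 0.7907)
v' = (-1.0280, -1.9700, 1.5720)
ω' = (0.4685, -0.6681, 1.4785)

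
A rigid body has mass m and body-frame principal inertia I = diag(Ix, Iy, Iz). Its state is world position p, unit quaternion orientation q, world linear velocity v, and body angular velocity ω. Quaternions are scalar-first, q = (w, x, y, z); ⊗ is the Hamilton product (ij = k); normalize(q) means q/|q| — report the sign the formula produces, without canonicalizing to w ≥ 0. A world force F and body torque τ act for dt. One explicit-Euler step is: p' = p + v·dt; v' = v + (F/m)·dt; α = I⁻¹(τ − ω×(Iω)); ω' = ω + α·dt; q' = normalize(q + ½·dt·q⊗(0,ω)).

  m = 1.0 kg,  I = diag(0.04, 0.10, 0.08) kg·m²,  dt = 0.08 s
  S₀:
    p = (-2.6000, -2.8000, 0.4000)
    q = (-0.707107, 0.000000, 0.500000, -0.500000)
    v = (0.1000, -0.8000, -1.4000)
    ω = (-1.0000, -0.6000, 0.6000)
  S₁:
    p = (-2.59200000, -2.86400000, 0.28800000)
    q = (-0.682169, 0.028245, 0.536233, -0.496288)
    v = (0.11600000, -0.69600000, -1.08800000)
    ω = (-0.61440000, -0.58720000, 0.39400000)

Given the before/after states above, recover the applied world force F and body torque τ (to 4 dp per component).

F = (0.2000, 1.3000, 3.9000)
τ = (0.2000, 0.0400, -0.1700)

Δω = ω₁−ω₀ = (0.38560000, 0.01280000, -0.20600000)
ω₀×(Iω₀) = (0.0072, 0.0240, 0.0360)
I·α + gyro = (0.2000, 0.0400, -0.1700)
Δv = v₁−v₀ = (0.01600000, 0.10400000, 0.31200000)
m·(v₁−v₀)/dt = (0.2000, 1.3000, 3.9000)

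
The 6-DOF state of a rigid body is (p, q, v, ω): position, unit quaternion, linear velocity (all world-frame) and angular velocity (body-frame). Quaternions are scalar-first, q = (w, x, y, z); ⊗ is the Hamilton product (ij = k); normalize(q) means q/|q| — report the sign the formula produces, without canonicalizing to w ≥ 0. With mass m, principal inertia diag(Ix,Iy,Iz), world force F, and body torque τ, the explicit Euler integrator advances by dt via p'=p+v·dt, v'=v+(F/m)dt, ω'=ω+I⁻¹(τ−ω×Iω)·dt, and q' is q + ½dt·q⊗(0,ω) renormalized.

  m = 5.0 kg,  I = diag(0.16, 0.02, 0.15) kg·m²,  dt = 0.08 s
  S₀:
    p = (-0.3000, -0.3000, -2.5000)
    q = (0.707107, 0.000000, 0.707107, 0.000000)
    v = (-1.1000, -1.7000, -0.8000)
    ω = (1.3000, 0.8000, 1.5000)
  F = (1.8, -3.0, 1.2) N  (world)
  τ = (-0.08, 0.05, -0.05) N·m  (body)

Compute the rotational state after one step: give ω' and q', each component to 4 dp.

ω' = (1.1820, 0.9220, 1.5510)
q' = (0.6820, 0.0789, 0.7271, 0.0056)

(τ − ω×Iω)/I = (-1.4750, 1.5250, 0.6373)
ω + α·dt = (1.1820, 0.9220, 1.5510)
Hamilton product q⊗(0,ω) = (-0.5656856, 1.9798996, 0.5656856, 0.1414214)
updated quaternion q' = (0.6820, 0.0789, 0.7271, 0.0056)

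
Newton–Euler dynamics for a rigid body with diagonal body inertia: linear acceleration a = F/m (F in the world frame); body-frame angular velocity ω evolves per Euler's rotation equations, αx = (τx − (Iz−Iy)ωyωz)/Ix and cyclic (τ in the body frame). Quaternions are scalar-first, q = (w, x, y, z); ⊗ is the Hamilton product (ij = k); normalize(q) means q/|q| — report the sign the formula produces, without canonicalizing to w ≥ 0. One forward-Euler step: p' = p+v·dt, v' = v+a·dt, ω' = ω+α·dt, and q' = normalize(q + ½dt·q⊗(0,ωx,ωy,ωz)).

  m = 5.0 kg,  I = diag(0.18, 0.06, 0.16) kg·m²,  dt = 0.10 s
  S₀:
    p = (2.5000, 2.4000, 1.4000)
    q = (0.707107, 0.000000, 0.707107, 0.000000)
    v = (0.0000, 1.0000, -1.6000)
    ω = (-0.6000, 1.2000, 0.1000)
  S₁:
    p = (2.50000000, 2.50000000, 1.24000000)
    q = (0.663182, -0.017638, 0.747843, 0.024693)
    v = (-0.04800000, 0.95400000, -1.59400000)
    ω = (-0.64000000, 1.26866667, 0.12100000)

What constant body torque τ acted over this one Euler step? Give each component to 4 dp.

ω₁ − ω₀ = (-0.04000000, 0.06866667, 0.02100000)
applied torque τ = (-0.0600, 0.0400, 0.1200)

τ = (-0.0600, 0.0400, 0.1200)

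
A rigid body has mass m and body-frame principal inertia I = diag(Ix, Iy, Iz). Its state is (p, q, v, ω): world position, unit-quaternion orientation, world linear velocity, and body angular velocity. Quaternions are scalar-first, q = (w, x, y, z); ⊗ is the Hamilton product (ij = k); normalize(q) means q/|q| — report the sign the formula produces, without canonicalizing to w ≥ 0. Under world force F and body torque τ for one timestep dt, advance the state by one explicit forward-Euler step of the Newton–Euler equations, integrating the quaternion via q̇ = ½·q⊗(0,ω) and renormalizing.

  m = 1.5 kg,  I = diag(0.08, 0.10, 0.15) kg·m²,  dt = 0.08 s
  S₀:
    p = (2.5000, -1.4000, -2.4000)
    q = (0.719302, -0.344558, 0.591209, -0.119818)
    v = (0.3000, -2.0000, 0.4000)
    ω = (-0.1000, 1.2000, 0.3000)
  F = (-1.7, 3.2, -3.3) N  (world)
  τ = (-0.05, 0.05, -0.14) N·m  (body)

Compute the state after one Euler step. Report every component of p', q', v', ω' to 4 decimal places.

a = F/m = (-1.1333, 2.1333, -2.2000)
p' = p + v·dt = (2.5240, -1.5600, -2.3680)
new velocity v' = (0.2093, -1.8293, 0.2240)
precession coupling ω×(Iω) = (0.0180, 0.0021, -0.0024)
(τ − ω×Iω)/I = (-0.8500, 0.4790, -0.9173)
new body rate ω' = (-0.1680, 1.2383, 0.2266)
Hamilton product q⊗(0,ω) = (-0.7079612, 0.2492141, 0.9785116, -0.1385581)
updated quaternion q' = (0.6901, -0.3342, 0.6296, -0.1252)

p' = (2.5240, -1.5600, -2.3680)
q' = (0.6901, -0.3342, 0.6296, -0.1252)
v' = (0.2093, -1.8293, 0.2240)
ω' = (-0.1680, 1.2383, 0.2266)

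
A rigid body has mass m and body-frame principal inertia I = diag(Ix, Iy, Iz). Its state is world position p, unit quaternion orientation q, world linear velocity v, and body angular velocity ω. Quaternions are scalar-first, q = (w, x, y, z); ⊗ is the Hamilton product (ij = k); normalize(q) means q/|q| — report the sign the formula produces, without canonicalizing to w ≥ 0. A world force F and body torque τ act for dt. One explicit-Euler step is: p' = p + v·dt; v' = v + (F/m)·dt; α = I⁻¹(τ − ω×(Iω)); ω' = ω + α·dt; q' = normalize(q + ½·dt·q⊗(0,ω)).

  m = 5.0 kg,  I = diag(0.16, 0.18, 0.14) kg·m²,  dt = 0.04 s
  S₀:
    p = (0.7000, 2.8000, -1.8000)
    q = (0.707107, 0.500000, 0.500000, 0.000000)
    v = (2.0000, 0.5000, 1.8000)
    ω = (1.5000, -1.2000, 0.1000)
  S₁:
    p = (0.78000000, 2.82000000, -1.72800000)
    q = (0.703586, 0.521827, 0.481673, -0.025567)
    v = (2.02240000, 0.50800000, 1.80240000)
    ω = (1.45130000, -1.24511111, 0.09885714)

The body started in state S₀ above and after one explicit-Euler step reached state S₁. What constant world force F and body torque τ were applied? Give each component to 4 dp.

F = (2.8000, 1.0000, 0.3000)
τ = (-0.1900, -0.2000, -0.0400)

Δω = ω₁−ω₀ = (-0.04870000, -0.04511111, -0.00114286)
gyro term ω₀×Iω₀ = (0.0048, 0.0030, -0.0360)
applied torque τ = (-0.1900, -0.2000, -0.0400)
velocity change Δv = (0.02240000, 0.00800000, 0.00240000)
F = m·Δv/dt = (2.8000, 1.0000, 0.3000)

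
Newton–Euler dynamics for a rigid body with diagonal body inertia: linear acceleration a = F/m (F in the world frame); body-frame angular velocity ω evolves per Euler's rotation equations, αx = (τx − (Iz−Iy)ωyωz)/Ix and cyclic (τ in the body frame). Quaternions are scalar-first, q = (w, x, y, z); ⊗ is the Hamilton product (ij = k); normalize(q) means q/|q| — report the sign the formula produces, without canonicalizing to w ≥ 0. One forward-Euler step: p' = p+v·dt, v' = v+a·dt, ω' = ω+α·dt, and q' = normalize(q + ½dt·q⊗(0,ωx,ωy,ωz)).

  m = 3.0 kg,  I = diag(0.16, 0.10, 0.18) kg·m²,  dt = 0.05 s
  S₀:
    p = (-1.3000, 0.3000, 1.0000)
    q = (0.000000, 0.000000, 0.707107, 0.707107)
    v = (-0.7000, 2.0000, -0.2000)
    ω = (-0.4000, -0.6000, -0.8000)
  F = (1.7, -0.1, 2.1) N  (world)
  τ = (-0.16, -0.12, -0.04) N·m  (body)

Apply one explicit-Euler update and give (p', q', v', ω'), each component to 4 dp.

a = (0.5667, -0.0333, 0.7000)
p' = p + v·dt = (-1.3350, 0.4000, 0.9900)
v + (F/m)dt = (-0.6717, 1.9983, -0.1650)
gyro term ω×Iω = (0.0384, -0.0064, -0.0144)
α = I⁻¹(τ − ω×Iω) = (-1.2400, -1.1360, -0.1422)
ω' = ω + α·dt = (-0.4620, -0.6568, -0.8071)
q⊗(0,ω) = (0.9899498, -0.1414214, -0.2828428, 0.2828428)
updated quaternion q' = (0.0247, -0.0035, 0.6998, 0.7139)

p' = (-1.3350, 0.4000, 0.9900)
q' = (0.0247, -0.0035, 0.6998, 0.7139)
v' = (-0.6717, 1.9983, -0.1650)
ω' = (-0.4620, -0.6568, -0.8071)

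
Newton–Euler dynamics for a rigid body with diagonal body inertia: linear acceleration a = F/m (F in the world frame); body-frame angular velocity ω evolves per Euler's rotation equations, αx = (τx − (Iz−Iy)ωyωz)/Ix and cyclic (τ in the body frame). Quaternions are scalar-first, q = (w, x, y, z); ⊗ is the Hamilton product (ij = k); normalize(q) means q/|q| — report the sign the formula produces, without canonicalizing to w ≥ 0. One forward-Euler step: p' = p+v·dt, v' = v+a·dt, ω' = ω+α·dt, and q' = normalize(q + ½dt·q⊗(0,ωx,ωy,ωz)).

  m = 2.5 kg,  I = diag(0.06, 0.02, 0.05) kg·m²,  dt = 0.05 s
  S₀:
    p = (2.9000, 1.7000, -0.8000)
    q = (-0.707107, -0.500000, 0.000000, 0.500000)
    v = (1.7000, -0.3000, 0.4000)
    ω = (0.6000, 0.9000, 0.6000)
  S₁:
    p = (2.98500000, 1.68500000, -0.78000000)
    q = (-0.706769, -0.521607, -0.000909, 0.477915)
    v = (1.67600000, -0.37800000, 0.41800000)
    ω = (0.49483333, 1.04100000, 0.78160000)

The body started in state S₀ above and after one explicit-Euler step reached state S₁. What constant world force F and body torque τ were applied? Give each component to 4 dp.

ω₁ − ω₀ = (-0.10516667, 0.14100000, 0.18160000)
precession coupling = (0.0162, 0.0036, -0.0216)
applied torque τ = (-0.1100, 0.0600, 0.1600)
Δv = v₁−v₀ = (-0.02400000, -0.07800000, 0.01800000)
applied force F = (-1.2000, -3.9000, 0.9000)

F = (-1.2000, -3.9000, 0.9000)
τ = (-0.1100, 0.0600, 0.1600)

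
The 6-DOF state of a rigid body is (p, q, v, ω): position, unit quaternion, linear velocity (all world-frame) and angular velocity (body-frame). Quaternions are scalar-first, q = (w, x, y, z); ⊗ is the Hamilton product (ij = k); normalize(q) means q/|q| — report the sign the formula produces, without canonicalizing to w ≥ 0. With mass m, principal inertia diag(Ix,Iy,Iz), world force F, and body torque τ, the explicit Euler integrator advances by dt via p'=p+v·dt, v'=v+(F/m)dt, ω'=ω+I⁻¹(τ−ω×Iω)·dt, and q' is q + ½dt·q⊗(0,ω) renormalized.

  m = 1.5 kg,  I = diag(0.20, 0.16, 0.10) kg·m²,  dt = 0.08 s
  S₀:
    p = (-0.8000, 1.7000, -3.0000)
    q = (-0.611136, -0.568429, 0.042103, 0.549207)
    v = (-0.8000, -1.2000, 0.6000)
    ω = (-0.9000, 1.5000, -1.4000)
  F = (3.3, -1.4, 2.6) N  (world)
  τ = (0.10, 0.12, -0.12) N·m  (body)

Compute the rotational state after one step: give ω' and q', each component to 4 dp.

ω' = (-0.9104, 1.4970, -1.5392)
q' = (-0.6010, -0.5794, -0.0460, 0.5486)

gyro term ω×Iω = (0.1260, 0.1260, 0.0540)
angular accel α = (-0.1300, -0.0375, -1.7400)
ω + α·dt = (-0.9104, 1.4970, -1.5392)
Hamilton product q⊗(0,ω) = (0.1941492, -0.3327323, -2.2067909, 0.0408396)
updated quaternion q' = (-0.6010, -0.5794, -0.0460, 0.5486)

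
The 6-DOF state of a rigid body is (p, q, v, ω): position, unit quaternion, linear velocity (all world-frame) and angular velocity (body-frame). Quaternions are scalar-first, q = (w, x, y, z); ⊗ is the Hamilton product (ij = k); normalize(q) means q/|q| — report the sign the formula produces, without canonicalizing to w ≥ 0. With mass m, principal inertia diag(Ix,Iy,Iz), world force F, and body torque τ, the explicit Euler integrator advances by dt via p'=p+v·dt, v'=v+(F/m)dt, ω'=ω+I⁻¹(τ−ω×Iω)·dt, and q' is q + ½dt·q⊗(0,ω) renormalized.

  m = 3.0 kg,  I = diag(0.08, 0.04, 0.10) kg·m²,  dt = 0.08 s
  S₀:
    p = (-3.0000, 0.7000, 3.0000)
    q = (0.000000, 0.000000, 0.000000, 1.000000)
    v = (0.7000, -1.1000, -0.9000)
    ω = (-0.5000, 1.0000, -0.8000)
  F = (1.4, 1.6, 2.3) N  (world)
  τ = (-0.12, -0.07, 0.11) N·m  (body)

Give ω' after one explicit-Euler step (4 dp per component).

gyro term ω×Iω = (-0.0480, -0.0080, 0.0200)
α = I⁻¹(τ − ω×Iω) = (-0.9000, -1.5500, 0.9000)
ω + α·dt = (-0.5720, 0.8760, -0.7280)

ω' = (-0.5720, 0.8760, -0.7280)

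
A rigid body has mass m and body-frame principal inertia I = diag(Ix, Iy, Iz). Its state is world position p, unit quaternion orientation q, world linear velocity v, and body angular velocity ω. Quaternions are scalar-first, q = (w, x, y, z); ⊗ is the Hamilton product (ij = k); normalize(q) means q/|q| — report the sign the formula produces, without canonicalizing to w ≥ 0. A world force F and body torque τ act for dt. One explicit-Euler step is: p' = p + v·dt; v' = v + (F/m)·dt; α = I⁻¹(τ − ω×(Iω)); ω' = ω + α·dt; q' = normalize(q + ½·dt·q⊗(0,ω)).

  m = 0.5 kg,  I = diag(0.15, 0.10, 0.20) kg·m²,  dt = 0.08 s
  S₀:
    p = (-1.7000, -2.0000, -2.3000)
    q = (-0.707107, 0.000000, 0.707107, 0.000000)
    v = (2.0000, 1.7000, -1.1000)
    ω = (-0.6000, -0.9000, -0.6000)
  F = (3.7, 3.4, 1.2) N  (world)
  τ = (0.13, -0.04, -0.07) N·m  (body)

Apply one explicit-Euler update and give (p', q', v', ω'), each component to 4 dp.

p' = (-1.5400, -1.8640, -2.3880)
q' = (-0.6808, 0.0000, 0.7317, 0.0339)
v' = (2.5920, 2.2440, -0.9080)
ω' = (-0.5595, -0.9176, -0.6172)

a = (7.4000, 6.8000, 2.4000)
new position p' = (-1.5400, -1.8640, -2.3880)
new velocity v' = (2.5920, 2.2440, -0.9080)
ω×(Iω) gyroscopic = (0.0540, -0.0180, -0.0270)
α = I⁻¹(τ − ω×Iω) = (0.5067, -0.2200, -0.2150)
ω + α·dt = (-0.5595, -0.9176, -0.6172)
q⊗(0,ω) = (0.6363963, 0.0000000, 0.6363963, 0.8485284)
q + ½dt·q⊗(0,ω), renormalized = (-0.6808, 0.0000, 0.7317, 0.0339)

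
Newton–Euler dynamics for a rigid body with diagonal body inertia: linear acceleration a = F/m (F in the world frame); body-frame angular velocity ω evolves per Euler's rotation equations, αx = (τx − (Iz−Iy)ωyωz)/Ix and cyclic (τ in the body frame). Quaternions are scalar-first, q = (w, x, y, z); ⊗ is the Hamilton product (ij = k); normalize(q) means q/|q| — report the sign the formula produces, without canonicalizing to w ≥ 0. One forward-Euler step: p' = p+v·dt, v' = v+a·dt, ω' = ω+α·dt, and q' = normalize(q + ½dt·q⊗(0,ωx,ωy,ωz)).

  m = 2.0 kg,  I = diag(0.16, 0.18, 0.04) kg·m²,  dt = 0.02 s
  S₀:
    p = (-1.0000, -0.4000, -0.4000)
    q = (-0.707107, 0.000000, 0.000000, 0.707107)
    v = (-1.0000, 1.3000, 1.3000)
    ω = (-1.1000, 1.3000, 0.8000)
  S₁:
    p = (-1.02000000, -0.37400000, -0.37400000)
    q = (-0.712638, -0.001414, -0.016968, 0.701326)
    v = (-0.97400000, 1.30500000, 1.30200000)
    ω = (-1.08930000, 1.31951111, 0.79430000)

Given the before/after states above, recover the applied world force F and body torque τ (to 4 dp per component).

F = (2.6000, 0.5000, 0.2000)
τ = (-0.0600, 0.0700, -0.0400)

Δv = v₁−v₀ = (0.02600000, 0.00500000, 0.00200000)
m·(v₁−v₀)/dt = (2.6000, 0.5000, 0.2000)
ω₁ − ω₀ = (0.01070000, 0.01951111, -0.00570000)
precession coupling = (-0.1456, -0.1056, -0.0286)
I·α + gyro = (-0.0600, 0.0700, -0.0400)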